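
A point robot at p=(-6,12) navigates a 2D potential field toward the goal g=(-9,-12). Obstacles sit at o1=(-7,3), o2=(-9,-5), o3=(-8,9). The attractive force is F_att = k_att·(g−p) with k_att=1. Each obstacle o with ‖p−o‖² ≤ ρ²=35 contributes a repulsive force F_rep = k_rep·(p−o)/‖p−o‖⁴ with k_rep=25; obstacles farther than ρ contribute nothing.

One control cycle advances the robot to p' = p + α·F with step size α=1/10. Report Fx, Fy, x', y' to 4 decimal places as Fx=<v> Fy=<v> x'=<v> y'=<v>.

Fx=-2.7041 Fy=-23.5562 x'=-6.2704 y'=9.6444

F_att = 1·(g−p) = 1·(-3,-24) = (-3.0000,-24.0000)
o1: d²=82 > ρ²=35 → inactive
o2: d²=298 > ρ²=35 → inactive
o3: d²=13 ≤ ρ²=35; F_rep = 25·(2,3)/13² = (0.2959,0.4438)
F = F_att + ΣF_rep = (-2.7041,-23.5562)
p' = p + 1/10·F = (-6.2704,9.6444)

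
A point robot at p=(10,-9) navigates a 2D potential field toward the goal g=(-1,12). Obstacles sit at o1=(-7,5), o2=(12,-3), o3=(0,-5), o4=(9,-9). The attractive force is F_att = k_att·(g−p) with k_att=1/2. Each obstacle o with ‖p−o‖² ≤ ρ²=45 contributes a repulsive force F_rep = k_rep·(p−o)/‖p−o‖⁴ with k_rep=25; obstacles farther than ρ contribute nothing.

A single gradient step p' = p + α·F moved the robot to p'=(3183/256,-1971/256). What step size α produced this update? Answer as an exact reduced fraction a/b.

F_att = 1/2·(g−p) = 1/2·(-11,21) = (-5.5000,10.5000)
o1: d²=485 > ρ²=45 → inactive
o2: d²=40 ≤ ρ²=45; F_rep = 25·(-2,-6)/40² = (-0.0312,-0.0938)
o3: d²=116 > ρ²=45 → inactive
o4: d²=1 ≤ ρ²=45; F_rep = 25·(1,0)/1² = (25.0000,0.0000)
F = F_att + ΣF_rep = (19.4688,10.4062)
Δp = p'−p = (2.4336,1.3008); α = Δx/Fx = (623/256) / (623/32) = 1/8
check: Δy/Fy = (333/256) / (333/32) = 1/8 ✓

α = 1/8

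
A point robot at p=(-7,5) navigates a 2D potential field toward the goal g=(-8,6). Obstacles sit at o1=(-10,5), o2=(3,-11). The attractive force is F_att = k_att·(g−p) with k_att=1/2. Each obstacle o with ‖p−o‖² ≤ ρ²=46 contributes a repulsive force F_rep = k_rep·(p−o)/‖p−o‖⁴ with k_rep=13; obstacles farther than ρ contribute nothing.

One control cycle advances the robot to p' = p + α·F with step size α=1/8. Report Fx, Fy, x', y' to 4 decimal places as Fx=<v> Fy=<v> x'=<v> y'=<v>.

Fx=-0.0185 Fy=0.5000 x'=-7.0023 y'=5.0625

F_att = 1/2·(g−p) = 1/2·(-1,1) = (-0.5000,0.5000)
o1: d²=9 ≤ ρ²=46; F_rep = 13·(3,0)/9² = (0.4815,0.0000)
o2: d²=356 > ρ²=46 → inactive
F = F_att + ΣF_rep = (-0.0185,0.5000)
p' = p + 1/8·F = (-7.0023,5.0625)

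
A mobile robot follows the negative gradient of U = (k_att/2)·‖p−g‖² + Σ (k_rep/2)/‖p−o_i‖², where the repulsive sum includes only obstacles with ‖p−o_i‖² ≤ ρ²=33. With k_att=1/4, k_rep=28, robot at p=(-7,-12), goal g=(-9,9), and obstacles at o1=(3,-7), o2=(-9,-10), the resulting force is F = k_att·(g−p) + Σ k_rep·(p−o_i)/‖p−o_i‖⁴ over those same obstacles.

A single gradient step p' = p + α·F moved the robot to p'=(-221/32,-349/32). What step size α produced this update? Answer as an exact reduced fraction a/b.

F_att = 1/4·(g−p) = 1/4·(-2,21) = (-0.5000,5.2500)
o1: d²=125 > ρ²=33 → inactive
o2: d²=8 ≤ ρ²=33; F_rep = 28·(2,-2)/8² = (0.8750,-0.8750)
F = F_att + ΣF_rep = (0.3750,4.3750)
Δp = p'−p = (0.0938,1.0938); α = Δx/Fx = (3/32) / (3/8) = 1/4
check: Δy/Fy = (35/32) / (35/8) = 1/4 ✓

α = 1/4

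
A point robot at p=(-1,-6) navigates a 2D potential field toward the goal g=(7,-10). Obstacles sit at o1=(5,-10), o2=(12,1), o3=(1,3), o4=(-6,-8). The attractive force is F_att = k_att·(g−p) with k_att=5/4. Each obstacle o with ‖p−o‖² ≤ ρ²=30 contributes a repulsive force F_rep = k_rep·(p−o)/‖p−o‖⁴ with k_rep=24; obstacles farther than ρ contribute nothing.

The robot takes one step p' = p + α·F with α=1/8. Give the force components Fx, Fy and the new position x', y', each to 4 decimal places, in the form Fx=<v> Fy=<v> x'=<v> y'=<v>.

Fx=10.1427 Fy=-4.9429 x'=0.2678 y'=-6.6179

F_att = 5/4·(g−p) = 5/4·(8,-4) = (10.0000,-5.0000)
o1: d²=52 > ρ²=30 → inactive
o2: d²=218 > ρ²=30 → inactive
o3: d²=85 > ρ²=30 → inactive
o4: d²=29 ≤ ρ²=30; F_rep = 24·(5,2)/29² = (0.1427,0.0571)
F = F_att + ΣF_rep = (10.1427,-4.9429)
p' = p + 1/8·F = (0.2678,-6.6179)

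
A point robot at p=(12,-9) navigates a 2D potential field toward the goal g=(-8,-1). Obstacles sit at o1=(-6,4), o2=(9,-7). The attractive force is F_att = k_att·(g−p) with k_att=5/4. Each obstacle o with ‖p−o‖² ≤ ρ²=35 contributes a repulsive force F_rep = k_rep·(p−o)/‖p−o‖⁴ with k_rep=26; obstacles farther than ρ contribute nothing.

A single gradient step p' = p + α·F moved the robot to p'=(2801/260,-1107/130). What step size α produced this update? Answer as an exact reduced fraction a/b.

F_att = 5/4·(g−p) = 5/4·(-20,8) = (-25.0000,10.0000)
o1: d²=493 > ρ²=35 → inactive
o2: d²=13 ≤ ρ²=35; F_rep = 26·(3,-2)/13² = (0.4615,-0.3077)
F = F_att + ΣF_rep = (-24.5385,9.6923)
Δp = p'−p = (-1.2269,0.4846); α = Δx/Fx = (-319/260) / (-319/13) = 1/20
check: Δy/Fy = (63/130) / (126/13) = 1/20 ✓

α = 1/20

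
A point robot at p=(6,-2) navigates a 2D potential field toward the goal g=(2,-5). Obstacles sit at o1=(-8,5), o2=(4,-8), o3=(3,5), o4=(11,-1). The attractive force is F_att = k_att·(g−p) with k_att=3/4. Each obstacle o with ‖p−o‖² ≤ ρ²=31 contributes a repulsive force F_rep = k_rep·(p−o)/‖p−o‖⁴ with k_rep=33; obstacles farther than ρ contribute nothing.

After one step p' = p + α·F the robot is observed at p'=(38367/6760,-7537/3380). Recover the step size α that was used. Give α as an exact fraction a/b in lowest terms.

F_att = 3/4·(g−p) = 3/4·(-4,-3) = (-3.0000,-2.2500)
o1: d²=245 > ρ²=31 → inactive
o2: d²=40 > ρ²=31 → inactive
o3: d²=58 > ρ²=31 → inactive
o4: d²=26 ≤ ρ²=31; F_rep = 33·(-5,-1)/26² = (-0.2441,-0.0488)
F = F_att + ΣF_rep = (-3.2441,-2.2988)
Δp = p'−p = (-0.3244,-0.2299); α = Δx/Fx = (-2193/6760) / (-2193/676) = 1/10
check: Δy/Fy = (-777/3380) / (-777/338) = 1/10 ✓

α = 1/10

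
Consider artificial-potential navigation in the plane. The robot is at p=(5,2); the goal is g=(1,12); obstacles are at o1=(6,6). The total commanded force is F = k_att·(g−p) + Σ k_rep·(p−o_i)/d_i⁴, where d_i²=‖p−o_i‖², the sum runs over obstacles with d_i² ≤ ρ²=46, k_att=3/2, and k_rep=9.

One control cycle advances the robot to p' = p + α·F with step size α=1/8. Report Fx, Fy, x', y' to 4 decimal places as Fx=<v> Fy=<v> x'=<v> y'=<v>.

Fx=-6.0311 Fy=14.8754 x'=4.2461 y'=3.8594

F_att = 3/2·(g−p) = 3/2·(-4,10) = (-6.0000,15.0000)
o1: d²=17 ≤ ρ²=46; F_rep = 9·(-1,-4)/17² = (-0.0311,-0.1246)
F = F_att + ΣF_rep = (-6.0311,14.8754)
p' = p + 1/8·F = (4.2461,3.8594)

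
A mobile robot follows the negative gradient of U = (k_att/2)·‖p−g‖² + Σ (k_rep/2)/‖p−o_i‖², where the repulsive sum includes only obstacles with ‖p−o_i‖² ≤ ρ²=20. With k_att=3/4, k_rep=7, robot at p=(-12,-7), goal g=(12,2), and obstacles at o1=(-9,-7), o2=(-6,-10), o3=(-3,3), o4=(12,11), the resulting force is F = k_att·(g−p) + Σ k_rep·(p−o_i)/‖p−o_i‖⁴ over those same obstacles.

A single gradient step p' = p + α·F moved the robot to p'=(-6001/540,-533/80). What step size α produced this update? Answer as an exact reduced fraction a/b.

α = 1/20

F_att = 3/4·(g−p) = 3/4·(24,9) = (18.0000,6.7500)
o1: d²=9 ≤ ρ²=20; F_rep = 7·(-3,0)/9² = (-0.2593,0.0000)
o2: d²=45 > ρ²=20 → inactive
o3: d²=181 > ρ²=20 → inactive
o4: d²=900 > ρ²=20 → inactive
F = F_att + ΣF_rep = (17.7407,6.7500)
Δp = p'−p = (0.8870,0.3375); α = Δx/Fx = (479/540) / (479/27) = 1/20
check: Δy/Fy = (27/80) / (27/4) = 1/20 ✓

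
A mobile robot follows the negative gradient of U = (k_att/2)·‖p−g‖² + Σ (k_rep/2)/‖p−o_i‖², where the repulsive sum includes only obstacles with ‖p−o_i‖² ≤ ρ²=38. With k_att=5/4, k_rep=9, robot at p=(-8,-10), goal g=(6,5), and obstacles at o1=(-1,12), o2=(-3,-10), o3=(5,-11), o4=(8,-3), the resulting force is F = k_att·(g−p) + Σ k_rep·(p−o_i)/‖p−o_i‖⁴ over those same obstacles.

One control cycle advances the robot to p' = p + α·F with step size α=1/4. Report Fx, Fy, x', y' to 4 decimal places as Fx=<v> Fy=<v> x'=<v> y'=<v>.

Fx=17.4280 Fy=18.7500 x'=-3.6430 y'=-5.3125

F_att = 5/4·(g−p) = 5/4·(14,15) = (17.5000,18.7500)
o1: d²=533 > ρ²=38 → inactive
o2: d²=25 ≤ ρ²=38; F_rep = 9·(-5,0)/25² = (-0.0720,0.0000)
o3: d²=170 > ρ²=38 → inactive
o4: d²=305 > ρ²=38 → inactive
F = F_att + ΣF_rep = (17.4280,18.7500)
p' = p + 1/4·F = (-3.6430,-5.3125)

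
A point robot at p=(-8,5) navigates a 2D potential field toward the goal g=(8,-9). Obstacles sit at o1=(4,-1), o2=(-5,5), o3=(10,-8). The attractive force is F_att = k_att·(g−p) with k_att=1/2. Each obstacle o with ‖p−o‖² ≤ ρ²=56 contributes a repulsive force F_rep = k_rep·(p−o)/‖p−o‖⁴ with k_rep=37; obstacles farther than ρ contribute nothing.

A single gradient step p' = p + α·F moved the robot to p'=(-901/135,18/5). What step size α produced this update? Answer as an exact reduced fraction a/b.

α = 1/5

F_att = 1/2·(g−p) = 1/2·(16,-14) = (8.0000,-7.0000)
o1: d²=180 > ρ²=56 → inactive
o2: d²=9 ≤ ρ²=56; F_rep = 37·(-3,0)/9² = (-1.3704,0.0000)
o3: d²=493 > ρ²=56 → inactive
F = F_att + ΣF_rep = (6.6296,-7.0000)
Δp = p'−p = (1.3259,-1.4000); α = Δx/Fx = (179/135) / (179/27) = 1/5
check: Δy/Fy = (-7/5) / (-7) = 1/5 ✓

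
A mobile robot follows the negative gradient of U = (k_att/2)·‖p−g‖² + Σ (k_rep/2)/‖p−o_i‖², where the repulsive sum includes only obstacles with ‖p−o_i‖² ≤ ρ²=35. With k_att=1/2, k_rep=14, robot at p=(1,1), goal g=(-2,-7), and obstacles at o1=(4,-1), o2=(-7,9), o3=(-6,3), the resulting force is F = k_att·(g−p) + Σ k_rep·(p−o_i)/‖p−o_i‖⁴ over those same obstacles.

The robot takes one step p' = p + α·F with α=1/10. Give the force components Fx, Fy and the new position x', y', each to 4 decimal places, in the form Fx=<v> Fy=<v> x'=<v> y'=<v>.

F_att = 1/2·(g−p) = 1/2·(-3,-8) = (-1.5000,-4.0000)
o1: d²=13 ≤ ρ²=35; F_rep = 14·(-3,2)/13² = (-0.2485,0.1657)
o2: d²=128 > ρ²=35 → inactive
o3: d²=53 > ρ²=35 → inactive
F = F_att + ΣF_rep = (-1.7485,-3.8343)
p' = p + 1/10·F = (0.8251,0.6166)

Fx=-1.7485 Fy=-3.8343 x'=0.8251 y'=0.6166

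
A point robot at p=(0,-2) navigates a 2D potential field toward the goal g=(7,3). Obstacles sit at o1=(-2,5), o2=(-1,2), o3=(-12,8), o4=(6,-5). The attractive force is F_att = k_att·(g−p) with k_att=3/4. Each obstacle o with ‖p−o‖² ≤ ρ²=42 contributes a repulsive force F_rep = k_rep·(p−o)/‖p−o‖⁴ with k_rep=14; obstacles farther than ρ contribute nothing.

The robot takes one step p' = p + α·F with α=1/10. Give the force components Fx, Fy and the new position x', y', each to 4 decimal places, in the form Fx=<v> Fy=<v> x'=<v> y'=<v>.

Fx=5.2984 Fy=3.5562 x'=0.5298 y'=-1.6444

F_att = 3/4·(g−p) = 3/4·(7,5) = (5.2500,3.7500)
o1: d²=53 > ρ²=42 → inactive
o2: d²=17 ≤ ρ²=42; F_rep = 14·(1,-4)/17² = (0.0484,-0.1938)
o3: d²=244 > ρ²=42 → inactive
o4: d²=45 > ρ²=42 → inactive
F = F_att + ΣF_rep = (5.2984,3.5562)
p' = p + 1/10·F = (0.5298,-1.6444)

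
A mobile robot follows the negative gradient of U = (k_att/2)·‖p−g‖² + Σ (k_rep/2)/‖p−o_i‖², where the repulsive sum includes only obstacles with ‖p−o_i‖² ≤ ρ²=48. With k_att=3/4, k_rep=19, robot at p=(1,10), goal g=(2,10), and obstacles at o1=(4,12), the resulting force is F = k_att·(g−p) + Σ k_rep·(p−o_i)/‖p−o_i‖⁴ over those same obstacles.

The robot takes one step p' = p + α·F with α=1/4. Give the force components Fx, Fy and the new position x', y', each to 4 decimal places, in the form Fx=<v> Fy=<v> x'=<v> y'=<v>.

Fx=0.4127 Fy=-0.2249 x'=1.1032 y'=9.9438

F_att = 3/4·(g−p) = 3/4·(1,0) = (0.7500,0.0000)
o1: d²=13 ≤ ρ²=48; F_rep = 19·(-3,-2)/13² = (-0.3373,-0.2249)
F = F_att + ΣF_rep = (0.4127,-0.2249)
p' = p + 1/4·F = (1.1032,9.9438)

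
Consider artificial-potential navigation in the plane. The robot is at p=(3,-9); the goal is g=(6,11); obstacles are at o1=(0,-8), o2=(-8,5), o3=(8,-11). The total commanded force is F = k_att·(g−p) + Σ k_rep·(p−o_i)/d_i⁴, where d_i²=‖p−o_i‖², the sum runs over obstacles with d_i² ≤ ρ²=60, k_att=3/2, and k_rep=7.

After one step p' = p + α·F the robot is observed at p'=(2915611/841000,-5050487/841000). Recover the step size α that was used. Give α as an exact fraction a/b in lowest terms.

α = 1/10

F_att = 3/2·(g−p) = 3/2·(3,20) = (4.5000,30.0000)
o1: d²=10 ≤ ρ²=60; F_rep = 7·(3,-1)/10² = (0.2100,-0.0700)
o2: d²=317 > ρ²=60 → inactive
o3: d²=29 ≤ ρ²=60; F_rep = 7·(-5,2)/29² = (-0.0416,0.0166)
F = F_att + ΣF_rep = (4.6684,29.9466)
Δp = p'−p = (0.4668,2.9947); α = Δx/Fx = (392611/841000) / (392611/84100) = 1/10
check: Δy/Fy = (2518513/841000) / (2518513/84100) = 1/10 ✓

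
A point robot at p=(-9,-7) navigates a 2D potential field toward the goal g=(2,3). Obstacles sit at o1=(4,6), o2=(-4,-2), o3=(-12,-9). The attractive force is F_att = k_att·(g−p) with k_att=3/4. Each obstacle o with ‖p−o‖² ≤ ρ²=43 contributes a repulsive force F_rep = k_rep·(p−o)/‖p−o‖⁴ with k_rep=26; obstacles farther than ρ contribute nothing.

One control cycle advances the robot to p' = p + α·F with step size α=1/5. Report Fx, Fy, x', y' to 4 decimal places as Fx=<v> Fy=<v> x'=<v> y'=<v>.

F_att = 3/4·(g−p) = 3/4·(11,10) = (8.2500,7.5000)
o1: d²=338 > ρ²=43 → inactive
o2: d²=50 > ρ²=43 → inactive
o3: d²=13 ≤ ρ²=43; F_rep = 26·(3,2)/13² = (0.4615,0.3077)
F = F_att + ΣF_rep = (8.7115,7.8077)
p' = p + 1/5·F = (-7.2577,-5.4385)

Fx=8.7115 Fy=7.8077 x'=-7.2577 y'=-5.4385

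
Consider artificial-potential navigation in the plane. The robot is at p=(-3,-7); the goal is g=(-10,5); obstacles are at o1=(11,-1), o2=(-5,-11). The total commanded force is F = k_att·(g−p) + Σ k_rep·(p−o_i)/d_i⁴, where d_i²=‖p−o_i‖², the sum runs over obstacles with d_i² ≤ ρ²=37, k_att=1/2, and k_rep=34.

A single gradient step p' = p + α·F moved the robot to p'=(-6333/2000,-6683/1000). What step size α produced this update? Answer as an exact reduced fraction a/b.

F_att = 1/2·(g−p) = 1/2·(-7,12) = (-3.5000,6.0000)
o1: d²=232 > ρ²=37 → inactive
o2: d²=20 ≤ ρ²=37; F_rep = 34·(2,4)/20² = (0.1700,0.3400)
F = F_att + ΣF_rep = (-3.3300,6.3400)
Δp = p'−p = (-0.1665,0.3170); α = Δx/Fx = (-333/2000) / (-333/100) = 1/20
check: Δy/Fy = (317/1000) / (317/50) = 1/20 ✓

α = 1/20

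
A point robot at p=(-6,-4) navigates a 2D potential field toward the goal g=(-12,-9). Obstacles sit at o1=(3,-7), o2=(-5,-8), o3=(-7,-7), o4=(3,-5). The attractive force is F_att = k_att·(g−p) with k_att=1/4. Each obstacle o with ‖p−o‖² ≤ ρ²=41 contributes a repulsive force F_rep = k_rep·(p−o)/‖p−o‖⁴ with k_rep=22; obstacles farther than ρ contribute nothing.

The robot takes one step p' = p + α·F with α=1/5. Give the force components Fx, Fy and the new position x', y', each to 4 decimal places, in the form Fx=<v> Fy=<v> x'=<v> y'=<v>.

F_att = 1/4·(g−p) = 1/4·(-6,-5) = (-1.5000,-1.2500)
o1: d²=90 > ρ²=41 → inactive
o2: d²=17 ≤ ρ²=41; F_rep = 22·(-1,4)/17² = (-0.0761,0.3045)
o3: d²=10 ≤ ρ²=41; F_rep = 22·(1,3)/10² = (0.2200,0.6600)
o4: d²=82 > ρ²=41 → inactive
F = F_att + ΣF_rep = (-1.3561,-0.2855)
p' = p + 1/5·F = (-6.2712,-4.0571)

Fx=-1.3561 Fy=-0.2855 x'=-6.2712 y'=-4.0571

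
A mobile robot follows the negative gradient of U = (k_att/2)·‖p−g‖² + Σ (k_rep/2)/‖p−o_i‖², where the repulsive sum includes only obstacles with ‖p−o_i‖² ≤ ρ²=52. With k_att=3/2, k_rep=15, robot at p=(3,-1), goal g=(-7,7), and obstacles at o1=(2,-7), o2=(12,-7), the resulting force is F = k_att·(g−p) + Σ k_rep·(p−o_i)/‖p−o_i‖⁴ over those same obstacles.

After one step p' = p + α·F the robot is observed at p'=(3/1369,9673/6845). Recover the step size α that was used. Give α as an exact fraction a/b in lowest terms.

α = 1/5

F_att = 3/2·(g−p) = 3/2·(-10,8) = (-15.0000,12.0000)
o1: d²=37 ≤ ρ²=52; F_rep = 15·(1,6)/37² = (0.0110,0.0657)
o2: d²=117 > ρ²=52 → inactive
F = F_att + ΣF_rep = (-14.9890,12.0657)
Δp = p'−p = (-2.9978,2.4131); α = Δx/Fx = (-4104/1369) / (-20520/1369) = 1/5
check: Δy/Fy = (16518/6845) / (16518/1369) = 1/5 ✓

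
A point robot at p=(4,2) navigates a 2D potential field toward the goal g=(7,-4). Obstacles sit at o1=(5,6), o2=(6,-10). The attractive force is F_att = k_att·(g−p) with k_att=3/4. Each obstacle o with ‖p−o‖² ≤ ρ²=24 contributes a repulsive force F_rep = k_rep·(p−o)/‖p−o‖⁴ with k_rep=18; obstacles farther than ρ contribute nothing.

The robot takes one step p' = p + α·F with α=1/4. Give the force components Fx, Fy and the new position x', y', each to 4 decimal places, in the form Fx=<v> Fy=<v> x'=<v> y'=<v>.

Fx=2.1877 Fy=-4.7491 x'=4.5469 y'=0.8127

F_att = 3/4·(g−p) = 3/4·(3,-6) = (2.2500,-4.5000)
o1: d²=17 ≤ ρ²=24; F_rep = 18·(-1,-4)/17² = (-0.0623,-0.2491)
o2: d²=148 > ρ²=24 → inactive
F = F_att + ΣF_rep = (2.1877,-4.7491)
p' = p + 1/4·F = (4.5469,0.8127)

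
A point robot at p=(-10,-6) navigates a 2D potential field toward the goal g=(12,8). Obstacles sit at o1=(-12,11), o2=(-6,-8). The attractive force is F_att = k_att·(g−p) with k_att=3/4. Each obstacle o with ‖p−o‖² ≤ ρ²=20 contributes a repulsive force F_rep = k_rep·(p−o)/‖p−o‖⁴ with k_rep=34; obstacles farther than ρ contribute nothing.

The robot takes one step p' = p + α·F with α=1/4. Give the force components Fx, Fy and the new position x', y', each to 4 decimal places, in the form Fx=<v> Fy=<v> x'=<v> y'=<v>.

F_att = 3/4·(g−p) = 3/4·(22,14) = (16.5000,10.5000)
o1: d²=293 > ρ²=20 → inactive
o2: d²=20 ≤ ρ²=20; F_rep = 34·(-4,2)/20² = (-0.3400,0.1700)
F = F_att + ΣF_rep = (16.1600,10.6700)
p' = p + 1/4·F = (-5.9600,-3.3325)

Fx=16.1600 Fy=10.6700 x'=-5.9600 y'=-3.3325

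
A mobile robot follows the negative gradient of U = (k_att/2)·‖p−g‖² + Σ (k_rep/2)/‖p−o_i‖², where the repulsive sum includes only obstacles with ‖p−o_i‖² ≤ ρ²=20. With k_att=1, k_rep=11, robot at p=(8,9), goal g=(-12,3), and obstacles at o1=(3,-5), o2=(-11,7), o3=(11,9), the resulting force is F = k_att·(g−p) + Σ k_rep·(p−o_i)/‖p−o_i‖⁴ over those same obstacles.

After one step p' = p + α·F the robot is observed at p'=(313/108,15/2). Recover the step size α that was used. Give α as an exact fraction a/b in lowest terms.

F_att = 1·(g−p) = 1·(-20,-6) = (-20.0000,-6.0000)
o1: d²=221 > ρ²=20 → inactive
o2: d²=365 > ρ²=20 → inactive
o3: d²=9 ≤ ρ²=20; F_rep = 11·(-3,0)/9² = (-0.4074,0.0000)
F = F_att + ΣF_rep = (-20.4074,-6.0000)
Δp = p'−p = (-5.1019,-1.5000); α = Δx/Fx = (-551/108) / (-551/27) = 1/4
check: Δy/Fy = (-3/2) / (-6) = 1/4 ✓

α = 1/4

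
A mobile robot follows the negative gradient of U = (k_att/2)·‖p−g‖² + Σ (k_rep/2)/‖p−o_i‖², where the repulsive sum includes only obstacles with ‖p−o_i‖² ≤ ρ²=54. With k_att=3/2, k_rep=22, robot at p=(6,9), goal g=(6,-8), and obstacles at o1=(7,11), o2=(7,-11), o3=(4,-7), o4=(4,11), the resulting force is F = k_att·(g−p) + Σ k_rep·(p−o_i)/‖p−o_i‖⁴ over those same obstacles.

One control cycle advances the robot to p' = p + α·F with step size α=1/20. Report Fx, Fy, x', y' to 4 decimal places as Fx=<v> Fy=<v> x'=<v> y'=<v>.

Fx=-0.1925 Fy=-27.9475 x'=5.9904 y'=7.6026

F_att = 3/2·(g−p) = 3/2·(0,-17) = (0.0000,-25.5000)
o1: d²=5 ≤ ρ²=54; F_rep = 22·(-1,-2)/5² = (-0.8800,-1.7600)
o2: d²=401 > ρ²=54 → inactive
o3: d²=260 > ρ²=54 → inactive
o4: d²=8 ≤ ρ²=54; F_rep = 22·(2,-2)/8² = (0.6875,-0.6875)
F = F_att + ΣF_rep = (-0.1925,-27.9475)
p' = p + 1/20·F = (5.9904,7.6026)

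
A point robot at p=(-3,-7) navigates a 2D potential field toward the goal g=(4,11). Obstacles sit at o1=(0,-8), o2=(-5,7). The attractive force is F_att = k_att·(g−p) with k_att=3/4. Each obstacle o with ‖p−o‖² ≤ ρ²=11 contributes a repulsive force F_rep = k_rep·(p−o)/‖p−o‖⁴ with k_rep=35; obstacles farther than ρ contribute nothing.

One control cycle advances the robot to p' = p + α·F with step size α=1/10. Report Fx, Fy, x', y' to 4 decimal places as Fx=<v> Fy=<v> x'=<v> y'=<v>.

F_att = 3/4·(g−p) = 3/4·(7,18) = (5.2500,13.5000)
o1: d²=10 ≤ ρ²=11; F_rep = 35·(-3,1)/10² = (-1.0500,0.3500)
o2: d²=200 > ρ²=11 → inactive
F = F_att + ΣF_rep = (4.2000,13.8500)
p' = p + 1/10·F = (-2.5800,-5.6150)

Fx=4.2000 Fy=13.8500 x'=-2.5800 y'=-5.6150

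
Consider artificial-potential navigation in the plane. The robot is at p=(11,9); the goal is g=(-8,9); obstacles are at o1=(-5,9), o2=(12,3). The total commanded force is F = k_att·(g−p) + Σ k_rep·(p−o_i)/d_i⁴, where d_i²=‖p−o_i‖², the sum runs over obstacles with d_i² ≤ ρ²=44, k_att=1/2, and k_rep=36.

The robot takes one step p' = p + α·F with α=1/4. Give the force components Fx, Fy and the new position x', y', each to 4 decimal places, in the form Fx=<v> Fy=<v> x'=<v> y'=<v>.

Fx=-9.5263 Fy=0.1578 x'=8.6184 y'=9.0394

F_att = 1/2·(g−p) = 1/2·(-19,0) = (-9.5000,0.0000)
o1: d²=256 > ρ²=44 → inactive
o2: d²=37 ≤ ρ²=44; F_rep = 36·(-1,6)/37² = (-0.0263,0.1578)
F = F_att + ΣF_rep = (-9.5263,0.1578)
p' = p + 1/4·F = (8.6184,9.0394)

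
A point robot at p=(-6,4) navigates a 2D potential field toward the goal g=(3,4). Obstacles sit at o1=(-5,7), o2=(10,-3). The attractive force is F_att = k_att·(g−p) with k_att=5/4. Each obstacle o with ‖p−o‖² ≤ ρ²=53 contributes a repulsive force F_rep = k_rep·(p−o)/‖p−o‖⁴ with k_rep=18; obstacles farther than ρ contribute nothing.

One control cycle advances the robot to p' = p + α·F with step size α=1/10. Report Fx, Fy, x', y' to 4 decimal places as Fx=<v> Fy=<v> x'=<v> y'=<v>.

F_att = 5/4·(g−p) = 5/4·(9,0) = (11.2500,0.0000)
o1: d²=10 ≤ ρ²=53; F_rep = 18·(-1,-3)/10² = (-0.1800,-0.5400)
o2: d²=305 > ρ²=53 → inactive
F = F_att + ΣF_rep = (11.0700,-0.5400)
p' = p + 1/10·F = (-4.8930,3.9460)

Fx=11.0700 Fy=-0.5400 x'=-4.8930 y'=3.9460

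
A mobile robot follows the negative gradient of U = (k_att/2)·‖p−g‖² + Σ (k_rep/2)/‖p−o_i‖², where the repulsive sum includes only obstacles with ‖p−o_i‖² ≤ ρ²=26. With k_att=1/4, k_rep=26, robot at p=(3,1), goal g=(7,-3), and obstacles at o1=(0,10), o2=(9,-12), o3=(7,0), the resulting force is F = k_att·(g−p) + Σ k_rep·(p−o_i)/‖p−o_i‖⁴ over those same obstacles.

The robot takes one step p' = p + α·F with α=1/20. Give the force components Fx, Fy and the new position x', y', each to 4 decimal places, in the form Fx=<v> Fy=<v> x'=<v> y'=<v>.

Fx=0.6401 Fy=-0.9100 x'=3.0320 y'=0.9545

F_att = 1/4·(g−p) = 1/4·(4,-4) = (1.0000,-1.0000)
o1: d²=90 > ρ²=26 → inactive
o2: d²=205 > ρ²=26 → inactive
o3: d²=17 ≤ ρ²=26; F_rep = 26·(-4,1)/17² = (-0.3599,0.0900)
F = F_att + ΣF_rep = (0.6401,-0.9100)
p' = p + 1/20·F = (3.0320,0.9545)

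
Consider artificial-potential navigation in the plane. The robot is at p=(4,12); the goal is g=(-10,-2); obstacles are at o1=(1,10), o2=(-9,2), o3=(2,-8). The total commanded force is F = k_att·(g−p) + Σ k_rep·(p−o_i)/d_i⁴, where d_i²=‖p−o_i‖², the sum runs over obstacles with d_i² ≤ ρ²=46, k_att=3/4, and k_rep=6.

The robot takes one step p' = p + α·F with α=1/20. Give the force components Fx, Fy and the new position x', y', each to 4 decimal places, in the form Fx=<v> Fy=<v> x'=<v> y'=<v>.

F_att = 3/4·(g−p) = 3/4·(-14,-14) = (-10.5000,-10.5000)
o1: d²=13 ≤ ρ²=46; F_rep = 6·(3,2)/13² = (0.1065,0.0710)
o2: d²=269 > ρ²=46 → inactive
o3: d²=404 > ρ²=46 → inactive
F = F_att + ΣF_rep = (-10.3935,-10.4290)
p' = p + 1/20·F = (3.4803,11.4786)

Fx=-10.3935 Fy=-10.4290 x'=3.4803 y'=11.4786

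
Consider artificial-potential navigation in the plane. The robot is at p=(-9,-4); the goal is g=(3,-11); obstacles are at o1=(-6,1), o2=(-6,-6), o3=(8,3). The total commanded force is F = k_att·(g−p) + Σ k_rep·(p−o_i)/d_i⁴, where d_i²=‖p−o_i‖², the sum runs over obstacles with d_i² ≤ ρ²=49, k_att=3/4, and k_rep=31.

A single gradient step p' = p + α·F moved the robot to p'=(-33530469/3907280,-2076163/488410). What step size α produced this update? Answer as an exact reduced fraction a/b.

α = 1/20

F_att = 3/4·(g−p) = 3/4·(12,-7) = (9.0000,-5.2500)
o1: d²=34 ≤ ρ²=49; F_rep = 31·(-3,-5)/34² = (-0.0804,-0.1341)
o2: d²=13 ≤ ρ²=49; F_rep = 31·(-3,2)/13² = (-0.5503,0.3669)
o3: d²=338 > ρ²=49 → inactive
F = F_att + ΣF_rep = (8.3693,-5.0172)
Δp = p'−p = (0.4185,-0.2509); α = Δx/Fx = (1635051/3907280) / (1635051/195364) = 1/20
check: Δy/Fy = (-122523/488410) / (-245046/48841) = 1/20 ✓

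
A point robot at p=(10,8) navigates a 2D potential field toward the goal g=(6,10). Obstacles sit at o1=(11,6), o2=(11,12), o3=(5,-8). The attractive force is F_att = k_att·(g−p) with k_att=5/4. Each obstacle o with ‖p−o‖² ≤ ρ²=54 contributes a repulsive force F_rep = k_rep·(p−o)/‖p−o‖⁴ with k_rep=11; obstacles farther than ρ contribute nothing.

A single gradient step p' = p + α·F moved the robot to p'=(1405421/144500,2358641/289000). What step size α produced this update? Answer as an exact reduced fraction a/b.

F_att = 5/4·(g−p) = 5/4·(-4,2) = (-5.0000,2.5000)
o1: d²=5 ≤ ρ²=54; F_rep = 11·(-1,2)/5² = (-0.4400,0.8800)
o2: d²=17 ≤ ρ²=54; F_rep = 11·(-1,-4)/17² = (-0.0381,-0.1522)
o3: d²=281 > ρ²=54 → inactive
F = F_att + ΣF_rep = (-5.4781,3.2278)
Δp = p'−p = (-0.2739,0.1614); α = Δx/Fx = (-39579/144500) / (-39579/7225) = 1/20
check: Δy/Fy = (46641/289000) / (46641/14450) = 1/20 ✓

α = 1/20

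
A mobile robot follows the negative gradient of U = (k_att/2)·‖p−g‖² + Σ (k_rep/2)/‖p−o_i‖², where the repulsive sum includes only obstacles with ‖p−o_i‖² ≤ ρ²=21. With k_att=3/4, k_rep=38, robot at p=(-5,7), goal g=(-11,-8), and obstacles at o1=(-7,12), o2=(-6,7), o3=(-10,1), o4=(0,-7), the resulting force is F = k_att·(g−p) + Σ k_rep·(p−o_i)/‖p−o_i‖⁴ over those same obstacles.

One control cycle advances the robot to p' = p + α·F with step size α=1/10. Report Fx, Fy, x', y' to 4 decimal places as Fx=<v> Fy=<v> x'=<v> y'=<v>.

F_att = 3/4·(g−p) = 3/4·(-6,-15) = (-4.5000,-11.2500)
o1: d²=29 > ρ²=21 → inactive
o2: d²=1 ≤ ρ²=21; F_rep = 38·(1,0)/1² = (38.0000,0.0000)
o3: d²=61 > ρ²=21 → inactive
o4: d²=221 > ρ²=21 → inactive
F = F_att + ΣF_rep = (33.5000,-11.2500)
p' = p + 1/10·F = (-1.6500,5.8750)

Fx=33.5000 Fy=-11.2500 x'=-1.6500 y'=5.8750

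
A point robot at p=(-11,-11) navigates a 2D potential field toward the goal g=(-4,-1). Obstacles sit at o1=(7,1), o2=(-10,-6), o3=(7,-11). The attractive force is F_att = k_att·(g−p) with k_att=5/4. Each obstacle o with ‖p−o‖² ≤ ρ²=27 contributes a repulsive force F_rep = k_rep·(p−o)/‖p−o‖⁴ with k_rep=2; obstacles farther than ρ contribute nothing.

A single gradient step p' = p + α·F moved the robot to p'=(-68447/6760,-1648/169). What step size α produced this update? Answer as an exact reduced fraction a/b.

α = 1/10

F_att = 5/4·(g−p) = 5/4·(7,10) = (8.7500,12.5000)
o1: d²=468 > ρ²=27 → inactive
o2: d²=26 ≤ ρ²=27; F_rep = 2·(-1,-5)/26² = (-0.0030,-0.0148)
o3: d²=324 > ρ²=27 → inactive
F = F_att + ΣF_rep = (8.7470,12.4852)
Δp = p'−p = (0.8747,1.2485); α = Δx/Fx = (5913/6760) / (5913/676) = 1/10
check: Δy/Fy = (211/169) / (2110/169) = 1/10 ✓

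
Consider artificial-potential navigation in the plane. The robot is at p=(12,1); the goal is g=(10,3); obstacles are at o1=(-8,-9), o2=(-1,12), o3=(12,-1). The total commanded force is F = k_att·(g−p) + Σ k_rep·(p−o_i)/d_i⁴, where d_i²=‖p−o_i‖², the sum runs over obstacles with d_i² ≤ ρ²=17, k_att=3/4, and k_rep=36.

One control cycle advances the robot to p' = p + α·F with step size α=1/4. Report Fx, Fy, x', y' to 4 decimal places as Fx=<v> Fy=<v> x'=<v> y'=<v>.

Fx=-1.5000 Fy=6.0000 x'=11.6250 y'=2.5000

F_att = 3/4·(g−p) = 3/4·(-2,2) = (-1.5000,1.5000)
o1: d²=500 > ρ²=17 → inactive
o2: d²=290 > ρ²=17 → inactive
o3: d²=4 ≤ ρ²=17; F_rep = 36·(0,2)/4² = (0.0000,4.5000)
F = F_att + ΣF_rep = (-1.5000,6.0000)
p' = p + 1/4·F = (11.6250,2.5000)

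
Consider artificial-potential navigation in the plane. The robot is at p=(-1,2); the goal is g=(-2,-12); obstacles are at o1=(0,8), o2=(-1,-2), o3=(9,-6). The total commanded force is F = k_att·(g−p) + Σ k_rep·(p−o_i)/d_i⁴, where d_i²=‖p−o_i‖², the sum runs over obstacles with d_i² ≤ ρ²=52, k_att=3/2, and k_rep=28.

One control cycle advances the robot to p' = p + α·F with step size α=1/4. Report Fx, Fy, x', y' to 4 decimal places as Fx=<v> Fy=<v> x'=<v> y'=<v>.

Fx=-1.5205 Fy=-20.6852 x'=-1.3801 y'=-3.1713

F_att = 3/2·(g−p) = 3/2·(-1,-14) = (-1.5000,-21.0000)
o1: d²=37 ≤ ρ²=52; F_rep = 28·(-1,-6)/37² = (-0.0205,-0.1227)
o2: d²=16 ≤ ρ²=52; F_rep = 28·(0,4)/16² = (0.0000,0.4375)
o3: d²=164 > ρ²=52 → inactive
F = F_att + ΣF_rep = (-1.5205,-20.6852)
p' = p + 1/4·F = (-1.3801,-3.1713)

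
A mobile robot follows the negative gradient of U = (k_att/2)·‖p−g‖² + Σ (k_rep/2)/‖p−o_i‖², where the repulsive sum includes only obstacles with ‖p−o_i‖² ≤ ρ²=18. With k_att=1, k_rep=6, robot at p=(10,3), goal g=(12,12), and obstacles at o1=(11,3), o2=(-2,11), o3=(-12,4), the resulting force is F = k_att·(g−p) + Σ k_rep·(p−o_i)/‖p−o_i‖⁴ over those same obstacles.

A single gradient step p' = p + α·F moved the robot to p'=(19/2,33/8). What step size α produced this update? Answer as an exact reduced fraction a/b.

α = 1/8

F_att = 1·(g−p) = 1·(2,9) = (2.0000,9.0000)
o1: d²=1 ≤ ρ²=18; F_rep = 6·(-1,0)/1² = (-6.0000,0.0000)
o2: d²=208 > ρ²=18 → inactive
o3: d²=485 > ρ²=18 → inactive
F = F_att + ΣF_rep = (-4.0000,9.0000)
Δp = p'−p = (-0.5000,1.1250); α = Δx/Fx = (-1/2) / (-4) = 1/8
check: Δy/Fy = (9/8) / (9) = 1/8 ✓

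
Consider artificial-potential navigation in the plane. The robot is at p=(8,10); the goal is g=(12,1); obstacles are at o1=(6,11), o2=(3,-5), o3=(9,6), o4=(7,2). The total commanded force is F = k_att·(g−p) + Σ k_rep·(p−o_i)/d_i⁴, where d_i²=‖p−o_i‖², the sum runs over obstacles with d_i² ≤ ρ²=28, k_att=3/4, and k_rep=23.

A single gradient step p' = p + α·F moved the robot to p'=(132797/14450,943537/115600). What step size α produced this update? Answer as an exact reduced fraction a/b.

α = 1/4

F_att = 3/4·(g−p) = 3/4·(4,-9) = (3.0000,-6.7500)
o1: d²=5 ≤ ρ²=28; F_rep = 23·(2,-1)/5² = (1.8400,-0.9200)
o2: d²=250 > ρ²=28 → inactive
o3: d²=17 ≤ ρ²=28; F_rep = 23·(-1,4)/17² = (-0.0796,0.3183)
o4: d²=65 > ρ²=28 → inactive
F = F_att + ΣF_rep = (4.7604,-7.3517)
Δp = p'−p = (1.1901,-1.8379); α = Δx/Fx = (17197/14450) / (34394/7225) = 1/4
check: Δy/Fy = (-212463/115600) / (-212463/28900) = 1/4 ✓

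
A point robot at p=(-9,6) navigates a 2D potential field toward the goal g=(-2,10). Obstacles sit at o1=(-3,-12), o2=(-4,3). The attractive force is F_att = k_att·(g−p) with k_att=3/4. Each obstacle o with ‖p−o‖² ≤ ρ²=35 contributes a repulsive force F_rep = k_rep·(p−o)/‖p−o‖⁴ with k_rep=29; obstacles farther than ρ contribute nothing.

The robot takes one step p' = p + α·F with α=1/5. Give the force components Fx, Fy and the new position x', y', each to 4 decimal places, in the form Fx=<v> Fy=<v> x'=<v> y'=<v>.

F_att = 3/4·(g−p) = 3/4·(7,4) = (5.2500,3.0000)
o1: d²=360 > ρ²=35 → inactive
o2: d²=34 ≤ ρ²=35; F_rep = 29·(-5,3)/34² = (-0.1254,0.0753)
F = F_att + ΣF_rep = (5.1246,3.0753)
p' = p + 1/5·F = (-7.9751,6.6151)

Fx=5.1246 Fy=3.0753 x'=-7.9751 y'=6.6151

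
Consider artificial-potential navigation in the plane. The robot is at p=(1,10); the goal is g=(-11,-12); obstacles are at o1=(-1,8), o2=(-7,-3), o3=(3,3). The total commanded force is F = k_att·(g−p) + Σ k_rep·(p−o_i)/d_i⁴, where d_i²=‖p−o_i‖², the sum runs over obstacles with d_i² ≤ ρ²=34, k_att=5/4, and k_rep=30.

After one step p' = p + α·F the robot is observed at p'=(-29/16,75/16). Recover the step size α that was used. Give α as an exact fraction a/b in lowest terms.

α = 1/5

F_att = 5/4·(g−p) = 5/4·(-12,-22) = (-15.0000,-27.5000)
o1: d²=8 ≤ ρ²=34; F_rep = 30·(2,2)/8² = (0.9375,0.9375)
o2: d²=233 > ρ²=34 → inactive
o3: d²=53 > ρ²=34 → inactive
F = F_att + ΣF_rep = (-14.0625,-26.5625)
Δp = p'−p = (-2.8125,-5.3125); α = Δx/Fx = (-45/16) / (-225/16) = 1/5
check: Δy/Fy = (-85/16) / (-425/16) = 1/5 ✓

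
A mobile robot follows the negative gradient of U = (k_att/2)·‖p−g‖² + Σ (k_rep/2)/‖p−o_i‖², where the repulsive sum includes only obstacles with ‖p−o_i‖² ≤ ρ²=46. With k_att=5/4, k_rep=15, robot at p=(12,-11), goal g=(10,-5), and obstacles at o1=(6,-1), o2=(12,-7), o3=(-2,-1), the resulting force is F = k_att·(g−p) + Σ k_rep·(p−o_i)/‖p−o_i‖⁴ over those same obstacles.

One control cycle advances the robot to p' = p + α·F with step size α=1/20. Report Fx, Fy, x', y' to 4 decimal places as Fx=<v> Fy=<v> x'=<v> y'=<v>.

F_att = 5/4·(g−p) = 5/4·(-2,6) = (-2.5000,7.5000)
o1: d²=136 > ρ²=46 → inactive
o2: d²=16 ≤ ρ²=46; F_rep = 15·(0,-4)/16² = (0.0000,-0.2344)
o3: d²=296 > ρ²=46 → inactive
F = F_att + ΣF_rep = (-2.5000,7.2656)
p' = p + 1/20·F = (11.8750,-10.6367)

Fx=-2.5000 Fy=7.2656 x'=11.8750 y'=-10.6367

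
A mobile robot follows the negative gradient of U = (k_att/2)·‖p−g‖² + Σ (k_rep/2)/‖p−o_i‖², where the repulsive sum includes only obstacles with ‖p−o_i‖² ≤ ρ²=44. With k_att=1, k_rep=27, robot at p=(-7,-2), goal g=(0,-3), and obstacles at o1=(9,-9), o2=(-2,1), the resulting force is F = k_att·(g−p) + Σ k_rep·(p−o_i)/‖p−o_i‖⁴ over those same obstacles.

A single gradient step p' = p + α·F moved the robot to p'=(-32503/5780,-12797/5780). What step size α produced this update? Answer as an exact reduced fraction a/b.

α = 1/5

F_att = 1·(g−p) = 1·(7,-1) = (7.0000,-1.0000)
o1: d²=305 > ρ²=44 → inactive
o2: d²=34 ≤ ρ²=44; F_rep = 27·(-5,-3)/34² = (-0.1168,-0.0701)
F = F_att + ΣF_rep = (6.8832,-1.0701)
Δp = p'−p = (1.3766,-0.2140); α = Δx/Fx = (7957/5780) / (7957/1156) = 1/5
check: Δy/Fy = (-1237/5780) / (-1237/1156) = 1/5 ✓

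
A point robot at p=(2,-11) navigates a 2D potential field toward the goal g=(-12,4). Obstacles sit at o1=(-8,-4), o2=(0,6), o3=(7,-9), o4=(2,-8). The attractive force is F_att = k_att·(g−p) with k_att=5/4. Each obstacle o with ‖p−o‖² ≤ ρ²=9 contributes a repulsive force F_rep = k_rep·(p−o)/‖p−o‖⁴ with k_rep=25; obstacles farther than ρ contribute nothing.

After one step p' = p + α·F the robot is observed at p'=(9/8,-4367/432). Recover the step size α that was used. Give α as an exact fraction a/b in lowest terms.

F_att = 5/4·(g−p) = 5/4·(-14,15) = (-17.5000,18.7500)
o1: d²=149 > ρ²=9 → inactive
o2: d²=293 > ρ²=9 → inactive
o3: d²=29 > ρ²=9 → inactive
o4: d²=9 ≤ ρ²=9; F_rep = 25·(0,-3)/9² = (0.0000,-0.9259)
F = F_att + ΣF_rep = (-17.5000,17.8241)
Δp = p'−p = (-0.8750,0.8912); α = Δx/Fx = (-7/8) / (-35/2) = 1/20
check: Δy/Fy = (385/432) / (1925/108) = 1/20 ✓

α = 1/20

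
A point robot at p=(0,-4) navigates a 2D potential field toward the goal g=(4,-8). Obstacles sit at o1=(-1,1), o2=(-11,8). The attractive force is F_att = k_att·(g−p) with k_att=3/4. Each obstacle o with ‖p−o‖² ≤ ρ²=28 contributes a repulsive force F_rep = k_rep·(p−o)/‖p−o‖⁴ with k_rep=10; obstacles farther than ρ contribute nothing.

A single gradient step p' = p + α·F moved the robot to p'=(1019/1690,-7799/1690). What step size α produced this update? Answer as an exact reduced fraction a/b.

α = 1/5

F_att = 3/4·(g−p) = 3/4·(4,-4) = (3.0000,-3.0000)
o1: d²=26 ≤ ρ²=28; F_rep = 10·(1,-5)/26² = (0.0148,-0.0740)
o2: d²=265 > ρ²=28 → inactive
F = F_att + ΣF_rep = (3.0148,-3.0740)
Δp = p'−p = (0.6030,-0.6148); α = Δx/Fx = (1019/1690) / (1019/338) = 1/5
check: Δy/Fy = (-1039/1690) / (-1039/338) = 1/5 ✓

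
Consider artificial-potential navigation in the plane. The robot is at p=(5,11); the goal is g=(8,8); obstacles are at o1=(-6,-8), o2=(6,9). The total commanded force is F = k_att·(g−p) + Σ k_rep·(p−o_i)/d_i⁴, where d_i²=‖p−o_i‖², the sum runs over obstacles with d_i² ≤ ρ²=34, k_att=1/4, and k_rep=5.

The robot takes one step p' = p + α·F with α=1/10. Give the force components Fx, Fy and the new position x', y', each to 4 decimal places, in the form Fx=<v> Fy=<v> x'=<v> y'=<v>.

F_att = 1/4·(g−p) = 1/4·(3,-3) = (0.7500,-0.7500)
o1: d²=482 > ρ²=34 → inactive
o2: d²=5 ≤ ρ²=34; F_rep = 5·(-1,2)/5² = (-0.2000,0.4000)
F = F_att + ΣF_rep = (0.5500,-0.3500)
p' = p + 1/10·F = (5.0550,10.9650)

Fx=0.5500 Fy=-0.3500 x'=5.0550 y'=10.9650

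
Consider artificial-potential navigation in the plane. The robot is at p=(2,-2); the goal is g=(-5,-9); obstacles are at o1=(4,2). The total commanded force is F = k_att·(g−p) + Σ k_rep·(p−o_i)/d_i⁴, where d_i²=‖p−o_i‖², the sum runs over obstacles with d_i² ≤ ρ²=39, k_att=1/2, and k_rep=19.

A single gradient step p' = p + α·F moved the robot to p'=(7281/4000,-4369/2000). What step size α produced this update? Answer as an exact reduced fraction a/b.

F_att = 1/2·(g−p) = 1/2·(-7,-7) = (-3.5000,-3.5000)
o1: d²=20 ≤ ρ²=39; F_rep = 19·(-2,-4)/20² = (-0.0950,-0.1900)
F = F_att + ΣF_rep = (-3.5950,-3.6900)
Δp = p'−p = (-0.1797,-0.1845); α = Δx/Fx = (-719/4000) / (-719/200) = 1/20
check: Δy/Fy = (-369/2000) / (-369/100) = 1/20 ✓

α = 1/20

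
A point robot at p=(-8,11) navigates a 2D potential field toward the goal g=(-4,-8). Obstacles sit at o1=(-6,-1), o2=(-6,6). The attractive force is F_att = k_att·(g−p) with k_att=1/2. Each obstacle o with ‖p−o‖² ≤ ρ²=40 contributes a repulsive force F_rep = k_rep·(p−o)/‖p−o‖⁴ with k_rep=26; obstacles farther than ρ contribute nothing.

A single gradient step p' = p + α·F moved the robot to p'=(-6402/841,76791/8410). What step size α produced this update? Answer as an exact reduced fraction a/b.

α = 1/5

F_att = 1/2·(g−p) = 1/2·(4,-19) = (2.0000,-9.5000)
o1: d²=148 > ρ²=40 → inactive
o2: d²=29 ≤ ρ²=40; F_rep = 26·(-2,5)/29² = (-0.0618,0.1546)
F = F_att + ΣF_rep = (1.9382,-9.3454)
Δp = p'−p = (0.3876,-1.8691); α = Δx/Fx = (326/841) / (1630/841) = 1/5
check: Δy/Fy = (-15719/8410) / (-15719/1682) = 1/5 ✓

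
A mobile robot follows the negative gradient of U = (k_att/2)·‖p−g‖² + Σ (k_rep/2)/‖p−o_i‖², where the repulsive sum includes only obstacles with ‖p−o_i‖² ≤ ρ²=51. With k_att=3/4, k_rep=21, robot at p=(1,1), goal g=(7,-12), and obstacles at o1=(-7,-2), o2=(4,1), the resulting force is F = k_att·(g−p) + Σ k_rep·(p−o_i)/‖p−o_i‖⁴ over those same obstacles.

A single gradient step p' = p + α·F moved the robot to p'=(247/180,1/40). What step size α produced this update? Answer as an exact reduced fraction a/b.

F_att = 3/4·(g−p) = 3/4·(6,-13) = (4.5000,-9.7500)
o1: d²=73 > ρ²=51 → inactive
o2: d²=9 ≤ ρ²=51; F_rep = 21·(-3,0)/9² = (-0.7778,0.0000)
F = F_att + ΣF_rep = (3.7222,-9.7500)
Δp = p'−p = (0.3722,-0.9750); α = Δx/Fx = (67/180) / (67/18) = 1/10
check: Δy/Fy = (-39/40) / (-39/4) = 1/10 ✓

α = 1/10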